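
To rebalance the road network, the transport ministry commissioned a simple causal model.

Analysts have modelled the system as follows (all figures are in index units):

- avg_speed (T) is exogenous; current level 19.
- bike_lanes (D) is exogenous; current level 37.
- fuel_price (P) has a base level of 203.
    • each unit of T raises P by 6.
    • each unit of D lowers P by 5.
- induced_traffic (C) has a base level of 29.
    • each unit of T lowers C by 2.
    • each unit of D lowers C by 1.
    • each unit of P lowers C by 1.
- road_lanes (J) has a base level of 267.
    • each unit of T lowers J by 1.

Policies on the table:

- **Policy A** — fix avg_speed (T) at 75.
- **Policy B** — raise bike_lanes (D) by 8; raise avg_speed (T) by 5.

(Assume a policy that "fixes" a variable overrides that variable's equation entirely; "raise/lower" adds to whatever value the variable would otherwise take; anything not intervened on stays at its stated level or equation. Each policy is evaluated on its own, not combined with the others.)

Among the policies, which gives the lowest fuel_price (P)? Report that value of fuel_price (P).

122

Policy A (T := 75):
  T = 75
  D = 37
  P = 203 + 6·75 − 5·37 = 468
Policy B (D + 8, T + 5):
  T = 19 + 5 = 24
  D = 37 + 8 = 45
  P = 203 + 6·24 − 5·45 = 122
Comparing — Policy A: P=468, Policy B: P=122. Lowest is 122 (Policy B).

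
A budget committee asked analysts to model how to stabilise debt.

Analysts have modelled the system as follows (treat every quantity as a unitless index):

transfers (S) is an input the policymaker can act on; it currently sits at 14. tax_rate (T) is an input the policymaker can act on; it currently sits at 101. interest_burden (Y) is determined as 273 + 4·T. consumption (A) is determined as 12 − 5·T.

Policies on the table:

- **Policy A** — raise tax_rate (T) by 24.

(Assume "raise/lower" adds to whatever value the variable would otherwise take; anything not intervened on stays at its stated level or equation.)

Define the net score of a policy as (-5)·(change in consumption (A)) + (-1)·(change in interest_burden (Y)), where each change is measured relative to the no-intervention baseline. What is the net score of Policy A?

Baseline:
  T = 101
  Y = 273 + 4·101 = 677
  A = 12 − 5·101 = -493
Policy A (T + 24):
  T = 101 + 24 = 125
  Y = 273 + 4·125 = 773
  A = 12 − 5·125 = -613
ΔA = -613 − (-493) = -120; ΔY = 773 − 677 = 96
Score = (-5)·(-120) + (-1)·96 = 504

504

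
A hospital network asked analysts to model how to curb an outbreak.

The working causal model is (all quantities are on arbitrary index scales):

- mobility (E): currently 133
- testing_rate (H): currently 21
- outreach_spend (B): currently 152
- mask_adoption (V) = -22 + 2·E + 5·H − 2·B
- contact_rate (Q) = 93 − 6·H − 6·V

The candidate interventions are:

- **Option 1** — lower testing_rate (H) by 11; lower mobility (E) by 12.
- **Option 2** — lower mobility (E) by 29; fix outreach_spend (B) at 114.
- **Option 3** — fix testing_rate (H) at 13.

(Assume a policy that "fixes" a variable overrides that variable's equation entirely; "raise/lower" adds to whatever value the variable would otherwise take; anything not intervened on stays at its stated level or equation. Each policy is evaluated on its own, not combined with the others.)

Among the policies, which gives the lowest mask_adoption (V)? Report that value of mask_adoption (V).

Option 1 (H − 11, E − 12):
  E = 133 − 12 = 121
  H = 21 − 11 = 10
  B = 152
  V = -22 + 2·121 + 5·10 − 2·152 = -34
Option 2 (E − 29, B := 114):
  E = 133 − 29 = 104
  H = 21
  B = 114
  V = -22 + 2·104 + 5·21 − 2·114 = 63
Option 3 (H := 13):
  E = 133
  H = 13
  B = 152
  V = -22 + 2·133 + 5·13 − 2·152 = 5
Comparing — Option 1: V=-34, Option 2: V=63, Option 3: V=5. Lowest is -34 (Option 1).

-34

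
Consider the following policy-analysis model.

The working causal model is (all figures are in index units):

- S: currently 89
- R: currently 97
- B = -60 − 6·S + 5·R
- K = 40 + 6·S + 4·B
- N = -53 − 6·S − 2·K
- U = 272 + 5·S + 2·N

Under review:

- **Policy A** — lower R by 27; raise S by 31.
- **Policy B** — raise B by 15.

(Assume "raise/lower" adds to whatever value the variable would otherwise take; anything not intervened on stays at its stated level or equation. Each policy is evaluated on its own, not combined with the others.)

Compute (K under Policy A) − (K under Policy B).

Policy A (R − 27, S + 31):
  S = 89 + 31 = 120
  R = 97 − 27 = 70
  B = -60 − 6·120 + 5·70 = -430
  K = 40 + 6·120 + 4·(-430) = -960
Policy B (B + 15):
  S = 89
  R = 97
  B = -60 − 6·89 + 5·97 (+15 from intervention) = -94
  K = 40 + 6·89 + 4·(-94) = 198
K: -960 − 198 = -1158

-1158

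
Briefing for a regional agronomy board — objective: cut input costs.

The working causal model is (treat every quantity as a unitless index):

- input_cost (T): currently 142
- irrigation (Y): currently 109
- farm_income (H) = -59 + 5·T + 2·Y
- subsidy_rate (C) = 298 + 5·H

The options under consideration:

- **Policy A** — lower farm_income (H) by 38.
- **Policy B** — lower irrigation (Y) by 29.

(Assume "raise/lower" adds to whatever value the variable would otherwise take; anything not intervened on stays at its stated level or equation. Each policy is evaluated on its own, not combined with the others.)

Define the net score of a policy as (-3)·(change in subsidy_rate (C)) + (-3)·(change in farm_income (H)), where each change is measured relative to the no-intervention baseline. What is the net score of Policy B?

Baseline:
  T = 142
  Y = 109
  H = -59 + 5·142 + 2·109 = 869
  C = 298 + 5·869 = 4643
Policy B (Y − 29):
  T = 142
  Y = 109 − 29 = 80
  H = -59 + 5·142 + 2·80 = 811
  C = 298 + 5·811 = 4353
ΔC = 4353 − 4643 = -290; ΔH = 811 − 869 = -58
Score = (-3)·(-290) + (-3)·(-58) = 1044

1044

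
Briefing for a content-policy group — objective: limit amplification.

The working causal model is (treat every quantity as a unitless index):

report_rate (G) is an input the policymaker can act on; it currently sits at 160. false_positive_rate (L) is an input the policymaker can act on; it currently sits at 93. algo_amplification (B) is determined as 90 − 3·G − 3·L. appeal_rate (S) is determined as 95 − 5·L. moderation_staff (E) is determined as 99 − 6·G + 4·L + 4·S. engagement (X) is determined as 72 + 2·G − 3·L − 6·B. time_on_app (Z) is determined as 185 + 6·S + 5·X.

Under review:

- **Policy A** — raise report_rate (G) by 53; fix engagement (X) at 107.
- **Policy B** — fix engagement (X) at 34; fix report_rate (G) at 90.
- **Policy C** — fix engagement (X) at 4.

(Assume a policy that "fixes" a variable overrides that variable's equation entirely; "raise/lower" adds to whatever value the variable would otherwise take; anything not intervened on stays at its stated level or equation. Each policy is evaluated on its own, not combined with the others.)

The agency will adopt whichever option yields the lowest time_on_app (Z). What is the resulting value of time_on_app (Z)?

Policy A (G + 53, X := 107):
  G = 160 + 53 = 213
  L = 93
  B = 90 − 3·213 − 3·93 = -828
  S = 95 − 5·93 = -370
  X = 107
  Z = 185 + 6·(-370) + 5·107 = -1500
Policy B (X := 34, G := 90):
  G = 90
  L = 93
  B = 90 − 3·90 − 3·93 = -459
  S = 95 − 5·93 = -370
  X = 34
  Z = 185 + 6·(-370) + 5·34 = -1865
Policy C (X := 4):
  G = 160
  L = 93
  B = 90 − 3·160 − 3·93 = -669
  S = 95 − 5·93 = -370
  X = 4
  Z = 185 + 6·(-370) + 5·4 = -2015
Comparing — Policy A: Z=-1500, Policy B: Z=-1865, Policy C: Z=-2015. Lowest is -2015 (Policy C).

-2015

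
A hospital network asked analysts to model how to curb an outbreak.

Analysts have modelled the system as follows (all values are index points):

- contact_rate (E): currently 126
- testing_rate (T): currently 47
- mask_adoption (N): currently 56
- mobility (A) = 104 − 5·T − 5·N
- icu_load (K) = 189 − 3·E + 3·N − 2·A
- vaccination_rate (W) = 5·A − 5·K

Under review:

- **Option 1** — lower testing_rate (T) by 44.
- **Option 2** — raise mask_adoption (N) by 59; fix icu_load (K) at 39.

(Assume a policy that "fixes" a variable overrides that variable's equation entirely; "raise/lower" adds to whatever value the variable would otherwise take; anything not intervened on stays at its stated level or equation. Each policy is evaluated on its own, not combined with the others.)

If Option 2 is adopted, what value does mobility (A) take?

-706

Option 2 (N + 59, K := 39):
  T = 47
  N = 56 + 59 = 115
  A = 104 − 5·47 − 5·115 = -706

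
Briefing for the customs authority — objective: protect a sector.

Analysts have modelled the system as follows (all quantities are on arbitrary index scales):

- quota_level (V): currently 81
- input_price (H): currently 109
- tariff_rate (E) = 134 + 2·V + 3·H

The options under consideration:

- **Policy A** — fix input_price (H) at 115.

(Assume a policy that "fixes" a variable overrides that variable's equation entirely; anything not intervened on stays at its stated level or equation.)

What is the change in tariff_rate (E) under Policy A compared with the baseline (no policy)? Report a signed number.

18

Baseline:
  V = 81
  H = 109
  E = 134 + 2·81 + 3·109 = 623
Policy A (H := 115):
  V = 81
  H = 115
  E = 134 + 2·81 + 3·115 = 641
Change in E: 641 − 623 = 18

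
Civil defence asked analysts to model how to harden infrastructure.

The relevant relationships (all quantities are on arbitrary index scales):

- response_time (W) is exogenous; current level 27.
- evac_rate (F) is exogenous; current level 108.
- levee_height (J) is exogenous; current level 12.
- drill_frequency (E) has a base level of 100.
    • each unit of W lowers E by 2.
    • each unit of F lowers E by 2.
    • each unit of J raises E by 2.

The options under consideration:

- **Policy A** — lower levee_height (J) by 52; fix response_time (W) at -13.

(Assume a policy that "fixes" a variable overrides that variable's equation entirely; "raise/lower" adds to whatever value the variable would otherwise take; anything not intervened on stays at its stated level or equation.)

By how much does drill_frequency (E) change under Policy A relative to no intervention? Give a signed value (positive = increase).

Baseline:
  W = 27
  F = 108
  J = 12
  E = 100 − 2·27 − 2·108 + 2·12 = -146
Policy A (J − 52, W := -13):
  W = -13
  F = 108
  J = 12 − 52 = -40
  E = 100 − 2·(-13) − 2·108 + 2·(-40) = -170
Change in E: -170 − (-146) = -24

-24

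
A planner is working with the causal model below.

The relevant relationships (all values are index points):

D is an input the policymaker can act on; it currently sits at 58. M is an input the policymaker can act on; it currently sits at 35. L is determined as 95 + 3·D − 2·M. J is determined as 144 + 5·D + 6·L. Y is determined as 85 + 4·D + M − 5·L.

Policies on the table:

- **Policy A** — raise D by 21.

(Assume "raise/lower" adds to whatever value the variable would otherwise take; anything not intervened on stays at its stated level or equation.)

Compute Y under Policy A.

-874

Policy A (D + 21):
  D = 58 + 21 = 79
  M = 35
  L = 95 + 3·79 − 2·35 = 262
  Y = 85 + 4·79 + 35 − 5·262 = -874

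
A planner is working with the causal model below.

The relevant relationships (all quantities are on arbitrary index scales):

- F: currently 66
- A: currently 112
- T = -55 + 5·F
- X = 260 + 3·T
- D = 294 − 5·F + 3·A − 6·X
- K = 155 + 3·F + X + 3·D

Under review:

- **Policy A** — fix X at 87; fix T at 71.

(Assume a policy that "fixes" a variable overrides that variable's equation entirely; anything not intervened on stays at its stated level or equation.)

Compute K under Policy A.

Policy A (X := 87, T := 71):
  F = 66
  A = 112
  T = 71
  X = 87
  D = 294 − 5·66 + 3·112 − 6·87 = -222
  K = 155 + 3·66 + 87 + 3·(-222) = -226

-226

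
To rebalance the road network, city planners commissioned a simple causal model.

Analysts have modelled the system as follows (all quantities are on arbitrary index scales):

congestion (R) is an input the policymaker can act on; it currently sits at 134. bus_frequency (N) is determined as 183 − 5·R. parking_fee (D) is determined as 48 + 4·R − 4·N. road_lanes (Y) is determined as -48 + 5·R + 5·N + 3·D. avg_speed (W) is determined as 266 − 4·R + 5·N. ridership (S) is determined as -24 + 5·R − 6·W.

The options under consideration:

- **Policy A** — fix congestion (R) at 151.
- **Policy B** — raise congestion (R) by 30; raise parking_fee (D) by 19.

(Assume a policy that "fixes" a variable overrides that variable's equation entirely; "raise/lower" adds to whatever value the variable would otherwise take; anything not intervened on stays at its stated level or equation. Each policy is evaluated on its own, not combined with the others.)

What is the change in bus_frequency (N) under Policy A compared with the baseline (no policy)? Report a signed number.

-85

Baseline:
  R = 134
  N = 183 − 5·134 = -487
Policy A (R := 151):
  R = 151
  N = 183 − 5·151 = -572
Change in N: -572 − (-487) = -85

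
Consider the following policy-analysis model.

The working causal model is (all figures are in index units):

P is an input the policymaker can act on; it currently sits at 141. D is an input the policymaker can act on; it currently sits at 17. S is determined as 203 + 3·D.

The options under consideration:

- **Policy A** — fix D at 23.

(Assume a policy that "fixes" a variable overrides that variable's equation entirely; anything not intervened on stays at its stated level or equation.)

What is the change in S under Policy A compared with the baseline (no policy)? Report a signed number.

18

Baseline:
  D = 17
  S = 203 + 3·17 = 254
Policy A (D := 23):
  D = 23
  S = 203 + 3·23 = 272
Change in S: 272 − 254 = 18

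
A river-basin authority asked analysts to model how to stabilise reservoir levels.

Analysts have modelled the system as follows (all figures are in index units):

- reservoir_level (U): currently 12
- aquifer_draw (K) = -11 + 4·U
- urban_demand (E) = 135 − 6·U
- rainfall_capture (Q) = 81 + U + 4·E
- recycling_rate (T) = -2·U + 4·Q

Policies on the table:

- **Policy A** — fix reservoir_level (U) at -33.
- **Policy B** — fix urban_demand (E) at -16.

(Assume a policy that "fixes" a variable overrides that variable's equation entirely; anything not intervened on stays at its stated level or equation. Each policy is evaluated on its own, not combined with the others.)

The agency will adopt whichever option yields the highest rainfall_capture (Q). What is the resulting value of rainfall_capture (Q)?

Policy A (U := -33):
  U = -33
  E = 135 − 6·(-33) = 333
  Q = 81 + (-33) + 4·333 = 1380
Policy B (E := -16):
  U = 12
  E = -16
  Q = 81 + 12 + 4·(-16) = 29
Comparing — Policy A: Q=1380, Policy B: Q=29. Highest is 1380 (Policy A).

1380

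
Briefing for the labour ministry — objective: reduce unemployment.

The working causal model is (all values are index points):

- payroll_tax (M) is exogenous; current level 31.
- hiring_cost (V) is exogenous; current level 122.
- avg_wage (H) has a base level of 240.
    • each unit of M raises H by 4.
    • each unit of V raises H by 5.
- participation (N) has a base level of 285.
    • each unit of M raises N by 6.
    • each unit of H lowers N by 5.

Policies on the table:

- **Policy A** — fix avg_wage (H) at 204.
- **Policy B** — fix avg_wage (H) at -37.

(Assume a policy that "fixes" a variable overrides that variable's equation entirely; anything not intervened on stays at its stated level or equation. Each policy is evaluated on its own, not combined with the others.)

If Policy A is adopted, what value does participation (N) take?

Policy A (H := 204):
  M = 31
  V = 122
  H = 204
  N = 285 + 6·31 − 5·204 = -549

-549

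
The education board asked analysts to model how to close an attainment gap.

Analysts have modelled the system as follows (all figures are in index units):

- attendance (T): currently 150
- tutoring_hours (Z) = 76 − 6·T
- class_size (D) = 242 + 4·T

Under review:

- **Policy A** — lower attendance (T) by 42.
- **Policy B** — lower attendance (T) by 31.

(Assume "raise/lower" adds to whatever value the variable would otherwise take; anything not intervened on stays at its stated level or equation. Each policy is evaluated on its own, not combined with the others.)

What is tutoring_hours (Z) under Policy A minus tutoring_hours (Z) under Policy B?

66

Policy A (T − 42):
  T = 150 − 42 = 108
  Z = 76 − 6·108 = -572
Policy B (T − 31):
  T = 150 − 31 = 119
  Z = 76 − 6·119 = -638
Z: -572 − (-638) = 66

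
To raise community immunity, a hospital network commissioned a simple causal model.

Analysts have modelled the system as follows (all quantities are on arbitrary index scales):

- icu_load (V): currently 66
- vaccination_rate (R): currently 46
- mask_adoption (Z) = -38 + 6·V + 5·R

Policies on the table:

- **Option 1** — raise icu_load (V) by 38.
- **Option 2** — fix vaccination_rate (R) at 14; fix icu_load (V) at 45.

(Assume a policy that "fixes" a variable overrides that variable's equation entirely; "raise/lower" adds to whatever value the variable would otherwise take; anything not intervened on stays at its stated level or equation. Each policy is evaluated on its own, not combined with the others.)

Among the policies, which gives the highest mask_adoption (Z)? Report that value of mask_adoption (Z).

816

Option 1 (V + 38):
  V = 66 + 38 = 104
  R = 46
  Z = -38 + 6·104 + 5·46 = 816
Option 2 (R := 14, V := 45):
  V = 45
  R = 14
  Z = -38 + 6·45 + 5·14 = 302
Comparing — Option 1: Z=816, Option 2: Z=302. Highest is 816 (Option 1).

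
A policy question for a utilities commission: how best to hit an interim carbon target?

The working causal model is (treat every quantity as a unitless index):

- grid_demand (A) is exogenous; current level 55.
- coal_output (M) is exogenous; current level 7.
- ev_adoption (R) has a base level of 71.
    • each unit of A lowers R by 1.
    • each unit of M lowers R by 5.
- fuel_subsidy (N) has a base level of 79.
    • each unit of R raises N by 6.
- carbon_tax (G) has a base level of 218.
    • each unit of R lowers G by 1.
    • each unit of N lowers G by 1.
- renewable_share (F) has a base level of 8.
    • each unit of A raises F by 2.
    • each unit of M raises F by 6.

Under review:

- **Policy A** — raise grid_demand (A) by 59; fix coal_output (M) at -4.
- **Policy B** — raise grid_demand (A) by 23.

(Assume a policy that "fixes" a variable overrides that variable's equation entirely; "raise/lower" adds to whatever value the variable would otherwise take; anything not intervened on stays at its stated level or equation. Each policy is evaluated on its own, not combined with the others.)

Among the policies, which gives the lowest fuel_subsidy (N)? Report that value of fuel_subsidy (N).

-173

Policy A (A + 59, M := -4):
  A = 55 + 59 = 114
  M = -4
  R = 71 − 114 − 5·(-4) = -23
  N = 79 + 6·(-23) = -59
Policy B (A + 23):
  A = 55 + 23 = 78
  M = 7
  R = 71 − 78 − 5·7 = -42
  N = 79 + 6·(-42) = -173
Comparing — Policy A: N=-59, Policy B: N=-173. Lowest is -173 (Policy B).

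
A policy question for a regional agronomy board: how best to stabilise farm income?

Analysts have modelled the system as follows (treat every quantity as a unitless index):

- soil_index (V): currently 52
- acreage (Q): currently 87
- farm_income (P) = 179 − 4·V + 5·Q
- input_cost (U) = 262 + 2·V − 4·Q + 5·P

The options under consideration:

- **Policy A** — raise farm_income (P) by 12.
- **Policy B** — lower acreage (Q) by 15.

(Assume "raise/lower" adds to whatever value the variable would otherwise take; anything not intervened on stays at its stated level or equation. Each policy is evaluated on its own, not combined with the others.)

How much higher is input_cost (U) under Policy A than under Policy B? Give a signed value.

375

Policy A (P + 12):
  V = 52
  Q = 87
  P = 179 − 4·52 + 5·87 (+12 from intervention) = 418
  U = 262 + 2·52 − 4·87 + 5·418 = 2108
Policy B (Q − 15):
  V = 52
  Q = 87 − 15 = 72
  P = 179 − 4·52 + 5·72 = 331
  U = 262 + 2·52 − 4·72 + 5·331 = 1733
U: 2108 − 1733 = 375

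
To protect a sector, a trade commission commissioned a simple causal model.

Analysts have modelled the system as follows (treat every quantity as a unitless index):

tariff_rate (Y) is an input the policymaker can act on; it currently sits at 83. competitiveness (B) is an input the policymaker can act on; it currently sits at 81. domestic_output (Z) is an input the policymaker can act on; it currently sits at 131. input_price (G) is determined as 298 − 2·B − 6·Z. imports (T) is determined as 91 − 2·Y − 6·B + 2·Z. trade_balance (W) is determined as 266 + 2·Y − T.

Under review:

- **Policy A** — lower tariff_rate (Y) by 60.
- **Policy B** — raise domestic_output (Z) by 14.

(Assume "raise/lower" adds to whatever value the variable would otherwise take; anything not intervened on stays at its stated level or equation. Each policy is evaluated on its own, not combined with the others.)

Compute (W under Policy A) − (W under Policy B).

-212

Policy A (Y − 60):
  Y = 83 − 60 = 23
  B = 81
  Z = 131
  T = 91 − 2·23 − 6·81 + 2·131 = -179
  W = 266 + 2·23 − (-179) = 491
Policy B (Z + 14):
  Y = 83
  B = 81
  Z = 131 + 14 = 145
  T = 91 − 2·83 − 6·81 + 2·145 = -271
  W = 266 + 2·83 − (-271) = 703
W: 491 − 703 = -212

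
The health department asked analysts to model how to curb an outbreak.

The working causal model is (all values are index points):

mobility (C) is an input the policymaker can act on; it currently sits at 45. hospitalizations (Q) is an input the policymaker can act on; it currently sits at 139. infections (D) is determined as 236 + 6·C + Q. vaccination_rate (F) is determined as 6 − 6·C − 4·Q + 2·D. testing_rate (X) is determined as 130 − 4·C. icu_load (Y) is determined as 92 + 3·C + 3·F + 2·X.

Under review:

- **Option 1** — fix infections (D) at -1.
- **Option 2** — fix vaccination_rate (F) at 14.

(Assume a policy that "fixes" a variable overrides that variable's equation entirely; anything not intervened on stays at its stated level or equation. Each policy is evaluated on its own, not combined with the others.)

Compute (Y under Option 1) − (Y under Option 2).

Option 1 (D := -1):
  C = 45
  Q = 139
  D = -1
  F = 6 − 6·45 − 4·139 + 2·(-1) = -822
  X = 130 − 4·45 = -50
  Y = 92 + 3·45 + 3·(-822) + 2·(-50) = -2339
Option 2 (F := 14):
  C = 45
  Q = 139
  D = 236 + 6·45 + 139 = 645
  F = 14
  X = 130 − 4·45 = -50
  Y = 92 + 3·45 + 3·14 + 2·(-50) = 169
Y: -2339 − 169 = -2508

-2508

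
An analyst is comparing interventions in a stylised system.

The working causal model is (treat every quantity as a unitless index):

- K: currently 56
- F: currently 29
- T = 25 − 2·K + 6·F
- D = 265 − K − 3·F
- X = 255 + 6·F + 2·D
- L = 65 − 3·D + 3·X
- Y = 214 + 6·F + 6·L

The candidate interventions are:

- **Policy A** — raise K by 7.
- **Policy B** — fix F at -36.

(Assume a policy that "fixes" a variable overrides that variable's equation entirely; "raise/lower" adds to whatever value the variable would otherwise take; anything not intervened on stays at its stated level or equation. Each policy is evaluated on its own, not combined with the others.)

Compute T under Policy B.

-303

Policy B (F := -36):
  K = 56
  F = -36
  T = 25 − 2·56 + 6·(-36) = -303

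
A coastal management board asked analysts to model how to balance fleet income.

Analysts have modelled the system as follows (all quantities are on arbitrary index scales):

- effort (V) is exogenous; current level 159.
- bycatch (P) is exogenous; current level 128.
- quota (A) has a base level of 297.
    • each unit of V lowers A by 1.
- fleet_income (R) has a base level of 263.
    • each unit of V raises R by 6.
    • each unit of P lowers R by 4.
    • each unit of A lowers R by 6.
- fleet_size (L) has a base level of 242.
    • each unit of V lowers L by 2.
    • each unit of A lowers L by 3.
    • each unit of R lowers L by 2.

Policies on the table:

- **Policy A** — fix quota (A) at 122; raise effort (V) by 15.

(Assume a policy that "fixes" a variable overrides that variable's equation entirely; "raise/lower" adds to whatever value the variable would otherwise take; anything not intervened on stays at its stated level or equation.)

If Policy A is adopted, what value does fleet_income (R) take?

63

Policy A (A := 122, V + 15):
  V = 159 + 15 = 174
  P = 128
  A = 122
  R = 263 + 6·174 − 4·128 − 6·122 = 63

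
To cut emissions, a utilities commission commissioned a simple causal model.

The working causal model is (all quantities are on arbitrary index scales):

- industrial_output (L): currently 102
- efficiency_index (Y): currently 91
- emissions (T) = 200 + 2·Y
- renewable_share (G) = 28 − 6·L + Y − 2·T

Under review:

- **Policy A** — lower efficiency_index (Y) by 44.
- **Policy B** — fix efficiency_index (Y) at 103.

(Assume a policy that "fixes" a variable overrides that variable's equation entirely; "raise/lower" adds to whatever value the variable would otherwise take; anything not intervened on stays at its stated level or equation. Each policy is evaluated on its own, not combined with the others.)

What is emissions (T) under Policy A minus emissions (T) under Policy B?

Policy A (Y − 44):
  Y = 91 − 44 = 47
  T = 200 + 2·47 = 294
Policy B (Y := 103):
  Y = 103
  T = 200 + 2·103 = 406
T: 294 − 406 = -112

-112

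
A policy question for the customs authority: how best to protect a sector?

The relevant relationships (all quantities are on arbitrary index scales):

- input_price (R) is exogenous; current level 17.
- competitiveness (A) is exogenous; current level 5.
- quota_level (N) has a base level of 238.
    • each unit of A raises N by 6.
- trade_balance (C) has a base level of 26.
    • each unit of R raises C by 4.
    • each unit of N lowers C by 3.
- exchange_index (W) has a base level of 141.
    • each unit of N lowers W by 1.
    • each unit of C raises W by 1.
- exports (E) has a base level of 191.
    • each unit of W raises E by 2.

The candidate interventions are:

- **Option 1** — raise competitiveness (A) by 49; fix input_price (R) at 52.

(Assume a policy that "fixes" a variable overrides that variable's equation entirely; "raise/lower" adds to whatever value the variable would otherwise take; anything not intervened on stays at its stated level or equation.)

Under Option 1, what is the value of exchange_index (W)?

Option 1 (A + 49, R := 52):
  R = 52
  A = 5 + 49 = 54
  N = 238 + 6·54 = 562
  C = 26 + 4·52 − 3·562 = -1452
  W = 141 − 562 + (-1452) = -1873

-1873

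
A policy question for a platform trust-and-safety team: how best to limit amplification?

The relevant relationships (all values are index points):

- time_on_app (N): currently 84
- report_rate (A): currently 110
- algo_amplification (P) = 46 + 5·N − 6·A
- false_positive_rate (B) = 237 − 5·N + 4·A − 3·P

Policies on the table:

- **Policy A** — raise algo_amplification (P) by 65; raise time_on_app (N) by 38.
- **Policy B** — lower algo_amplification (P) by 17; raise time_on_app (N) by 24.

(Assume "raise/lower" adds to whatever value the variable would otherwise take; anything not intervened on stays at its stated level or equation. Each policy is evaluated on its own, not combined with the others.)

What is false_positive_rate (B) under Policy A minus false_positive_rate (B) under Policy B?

-526

Policy A (P + 65, N + 38):
  N = 84 + 38 = 122
  A = 110
  P = 46 + 5·122 − 6·110 (+65 from intervention) = 61
  B = 237 − 5·122 + 4·110 − 3·61 = -116
Policy B (P − 17, N + 24):
  N = 84 + 24 = 108
  A = 110
  P = 46 + 5·108 − 6·110 (−17 from intervention) = -91
  B = 237 − 5·108 + 4·110 − 3·(-91) = 410
B: -116 − 410 = -526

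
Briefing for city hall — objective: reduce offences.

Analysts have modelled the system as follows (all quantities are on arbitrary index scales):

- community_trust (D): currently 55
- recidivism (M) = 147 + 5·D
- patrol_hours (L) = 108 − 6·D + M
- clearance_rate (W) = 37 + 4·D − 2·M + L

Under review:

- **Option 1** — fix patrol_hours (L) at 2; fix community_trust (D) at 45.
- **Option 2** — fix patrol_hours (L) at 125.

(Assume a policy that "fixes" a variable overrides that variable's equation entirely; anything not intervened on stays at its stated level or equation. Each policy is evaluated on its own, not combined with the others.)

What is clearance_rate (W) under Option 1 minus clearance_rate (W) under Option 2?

-63

Option 1 (L := 2, D := 45):
  D = 45
  M = 147 + 5·45 = 372
  L = 2
  W = 37 + 4·45 − 2·372 + 2 = -525
Option 2 (L := 125):
  D = 55
  M = 147 + 5·55 = 422
  L = 125
  W = 37 + 4·55 − 2·422 + 125 = -462
W: -525 − (-462) = -63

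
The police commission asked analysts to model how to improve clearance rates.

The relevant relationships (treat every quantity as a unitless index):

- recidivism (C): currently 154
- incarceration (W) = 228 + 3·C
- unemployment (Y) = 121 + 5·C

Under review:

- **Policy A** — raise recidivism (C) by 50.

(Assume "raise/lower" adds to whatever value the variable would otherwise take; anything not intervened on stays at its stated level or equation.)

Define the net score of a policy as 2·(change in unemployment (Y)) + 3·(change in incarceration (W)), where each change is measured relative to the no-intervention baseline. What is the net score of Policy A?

950

Baseline:
  C = 154
  W = 228 + 3·154 = 690
  Y = 121 + 5·154 = 891
Policy A (C + 50):
  C = 154 + 50 = 204
  W = 228 + 3·204 = 840
  Y = 121 + 5·204 = 1141
ΔY = 1141 − 891 = 250; ΔW = 840 − 690 = 150
Score = 2·250 + 3·150 = 950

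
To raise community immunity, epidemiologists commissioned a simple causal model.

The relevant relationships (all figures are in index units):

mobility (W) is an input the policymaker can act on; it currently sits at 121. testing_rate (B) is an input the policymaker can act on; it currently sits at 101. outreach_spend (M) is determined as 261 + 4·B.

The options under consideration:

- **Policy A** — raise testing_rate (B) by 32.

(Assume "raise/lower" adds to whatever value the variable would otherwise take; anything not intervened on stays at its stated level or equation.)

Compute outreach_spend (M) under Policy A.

Policy A (B + 32):
  B = 101 + 32 = 133
  M = 261 + 4·133 = 793

793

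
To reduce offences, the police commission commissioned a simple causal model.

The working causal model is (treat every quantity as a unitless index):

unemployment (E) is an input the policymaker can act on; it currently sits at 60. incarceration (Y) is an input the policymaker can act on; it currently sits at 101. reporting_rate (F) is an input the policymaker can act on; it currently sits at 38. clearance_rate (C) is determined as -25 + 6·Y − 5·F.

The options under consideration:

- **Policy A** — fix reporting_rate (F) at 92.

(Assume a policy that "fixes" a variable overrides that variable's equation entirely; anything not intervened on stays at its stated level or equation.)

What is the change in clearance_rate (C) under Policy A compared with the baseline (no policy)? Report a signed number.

Baseline:
  Y = 101
  F = 38
  C = -25 + 6·101 − 5·38 = 391
Policy A (F := 92):
  Y = 101
  F = 92
  C = -25 + 6·101 − 5·92 = 121
Change in C: 121 − 391 = -270

-270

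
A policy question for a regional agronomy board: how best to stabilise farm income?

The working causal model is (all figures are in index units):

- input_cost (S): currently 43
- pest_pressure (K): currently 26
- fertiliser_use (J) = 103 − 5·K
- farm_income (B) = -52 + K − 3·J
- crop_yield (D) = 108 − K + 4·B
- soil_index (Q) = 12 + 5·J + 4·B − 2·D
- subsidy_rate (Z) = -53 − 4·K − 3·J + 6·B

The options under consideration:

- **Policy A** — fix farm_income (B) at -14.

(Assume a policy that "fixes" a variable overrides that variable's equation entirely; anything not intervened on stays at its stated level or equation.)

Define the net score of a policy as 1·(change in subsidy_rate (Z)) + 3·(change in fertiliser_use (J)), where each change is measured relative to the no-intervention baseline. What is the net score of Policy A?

-414

Baseline:
  K = 26
  J = 103 − 5·26 = -27
  B = -52 + 26 − 3·(-27) = 55
  Z = -53 − 4·26 − 3·(-27) + 6·55 = 254
Policy A (B := -14):
  K = 26
  J = 103 − 5·26 = -27
  B = -14
  Z = -53 − 4·26 − 3·(-27) + 6·(-14) = -160
ΔZ = -160 − 254 = -414; ΔJ = -27 − (-27) = 0
Score = 1·(-414) + 3·0 = -414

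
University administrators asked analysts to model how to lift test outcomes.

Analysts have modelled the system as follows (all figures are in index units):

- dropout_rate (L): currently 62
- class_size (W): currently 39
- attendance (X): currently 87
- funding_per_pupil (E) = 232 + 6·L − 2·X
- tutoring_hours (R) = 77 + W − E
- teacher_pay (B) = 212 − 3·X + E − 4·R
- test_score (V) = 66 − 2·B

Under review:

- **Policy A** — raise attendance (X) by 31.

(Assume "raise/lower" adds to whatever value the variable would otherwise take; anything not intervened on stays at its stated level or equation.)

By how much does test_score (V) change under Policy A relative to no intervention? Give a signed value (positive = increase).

806

Baseline:
  L = 62
  W = 39
  X = 87
  E = 232 + 6·62 − 2·87 = 430
  R = 77 + 39 − 430 = -314
  B = 212 − 3·87 + 430 − 4·(-314) = 1637
  V = 66 − 2·1637 = -3208
Policy A (X + 31):
  L = 62
  W = 39
  X = 87 + 31 = 118
  E = 232 + 6·62 − 2·118 = 368
  R = 77 + 39 − 368 = -252
  B = 212 − 3·118 + 368 − 4·(-252) = 1234
  V = 66 − 2·1234 = -2402
Change in V: -2402 − (-3208) = 806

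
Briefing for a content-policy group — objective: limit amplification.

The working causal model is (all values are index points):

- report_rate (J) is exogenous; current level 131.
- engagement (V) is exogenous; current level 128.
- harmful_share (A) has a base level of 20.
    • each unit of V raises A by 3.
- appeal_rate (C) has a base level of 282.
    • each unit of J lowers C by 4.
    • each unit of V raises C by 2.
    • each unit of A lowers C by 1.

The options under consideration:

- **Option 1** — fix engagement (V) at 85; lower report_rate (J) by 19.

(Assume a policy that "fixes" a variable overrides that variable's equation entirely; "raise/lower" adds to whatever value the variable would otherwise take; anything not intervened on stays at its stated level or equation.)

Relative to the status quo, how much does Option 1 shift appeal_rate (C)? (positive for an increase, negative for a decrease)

Baseline:
  J = 131
  V = 128
  A = 20 + 3·128 = 404
  C = 282 − 4·131 + 2·128 − 404 = -390
Option 1 (V := 85, J − 19):
  J = 131 − 19 = 112
  V = 85
  A = 20 + 3·85 = 275
  C = 282 − 4·112 + 2·85 − 275 = -271
Change in C: -271 − (-390) = 119

119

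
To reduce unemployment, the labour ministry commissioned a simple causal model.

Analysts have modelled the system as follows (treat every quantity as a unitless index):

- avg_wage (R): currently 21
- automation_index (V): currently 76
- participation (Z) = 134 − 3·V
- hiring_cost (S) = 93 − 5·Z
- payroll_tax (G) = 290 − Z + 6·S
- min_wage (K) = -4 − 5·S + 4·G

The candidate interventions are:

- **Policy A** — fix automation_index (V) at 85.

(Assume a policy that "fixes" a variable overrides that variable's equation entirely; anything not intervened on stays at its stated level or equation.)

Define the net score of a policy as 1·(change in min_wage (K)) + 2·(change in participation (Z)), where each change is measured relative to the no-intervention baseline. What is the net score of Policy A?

Baseline:
  V = 76
  Z = 134 − 3·76 = -94
  S = 93 − 5·(-94) = 563
  G = 290 − (-94) + 6·563 = 3762
  K = -4 − 5·563 + 4·3762 = 12229
Policy A (V := 85):
  V = 85
  Z = 134 − 3·85 = -121
  S = 93 − 5·(-121) = 698
  G = 290 − (-121) + 6·698 = 4599
  K = -4 − 5·698 + 4·4599 = 14902
ΔK = 14902 − 12229 = 2673; ΔZ = -121 − (-94) = -27
Score = 1·2673 + 2·(-27) = 2619

2619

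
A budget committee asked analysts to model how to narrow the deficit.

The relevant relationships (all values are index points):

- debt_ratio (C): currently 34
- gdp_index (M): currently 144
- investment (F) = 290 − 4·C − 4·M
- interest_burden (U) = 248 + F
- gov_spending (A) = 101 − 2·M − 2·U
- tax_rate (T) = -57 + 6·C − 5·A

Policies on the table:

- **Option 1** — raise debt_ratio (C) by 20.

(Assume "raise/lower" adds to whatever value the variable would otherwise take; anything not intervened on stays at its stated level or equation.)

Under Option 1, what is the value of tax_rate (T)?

-1338

Option 1 (C + 20):
  C = 34 + 20 = 54
  M = 144
  F = 290 − 4·54 − 4·144 = -502
  U = 248 + (-502) = -254
  A = 101 − 2·144 − 2·(-254) = 321
  T = -57 + 6·54 − 5·321 = -1338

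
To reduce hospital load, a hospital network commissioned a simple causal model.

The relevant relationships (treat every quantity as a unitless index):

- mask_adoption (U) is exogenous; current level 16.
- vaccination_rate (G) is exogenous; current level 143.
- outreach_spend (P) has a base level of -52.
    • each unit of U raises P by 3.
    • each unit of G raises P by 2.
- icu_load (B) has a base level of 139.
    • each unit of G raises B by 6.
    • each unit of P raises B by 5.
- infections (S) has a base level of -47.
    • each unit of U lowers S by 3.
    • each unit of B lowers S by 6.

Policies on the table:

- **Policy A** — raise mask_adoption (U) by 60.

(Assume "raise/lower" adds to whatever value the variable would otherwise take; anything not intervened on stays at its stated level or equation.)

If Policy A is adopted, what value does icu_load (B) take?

Policy A (U + 60):
  U = 16 + 60 = 76
  G = 143
  P = -52 + 3·76 + 2·143 = 462
  B = 139 + 6·143 + 5·462 = 3307

3307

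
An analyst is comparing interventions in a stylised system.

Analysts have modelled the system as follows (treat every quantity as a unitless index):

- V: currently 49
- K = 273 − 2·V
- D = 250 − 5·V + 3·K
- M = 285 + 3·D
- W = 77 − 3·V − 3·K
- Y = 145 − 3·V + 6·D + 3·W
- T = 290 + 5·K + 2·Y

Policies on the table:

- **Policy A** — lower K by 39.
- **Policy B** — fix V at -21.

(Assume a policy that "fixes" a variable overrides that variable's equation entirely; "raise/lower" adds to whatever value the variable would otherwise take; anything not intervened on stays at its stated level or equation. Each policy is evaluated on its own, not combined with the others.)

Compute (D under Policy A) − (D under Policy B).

Policy A (K − 39):
  V = 49
  K = 273 − 2·49 (−39 from intervention) = 136
  D = 250 − 5·49 + 3·136 = 413
Policy B (V := -21):
  V = -21
  K = 273 − 2·(-21) = 315
  D = 250 − 5·(-21) + 3·315 = 1300
D: 413 − 1300 = -887

-887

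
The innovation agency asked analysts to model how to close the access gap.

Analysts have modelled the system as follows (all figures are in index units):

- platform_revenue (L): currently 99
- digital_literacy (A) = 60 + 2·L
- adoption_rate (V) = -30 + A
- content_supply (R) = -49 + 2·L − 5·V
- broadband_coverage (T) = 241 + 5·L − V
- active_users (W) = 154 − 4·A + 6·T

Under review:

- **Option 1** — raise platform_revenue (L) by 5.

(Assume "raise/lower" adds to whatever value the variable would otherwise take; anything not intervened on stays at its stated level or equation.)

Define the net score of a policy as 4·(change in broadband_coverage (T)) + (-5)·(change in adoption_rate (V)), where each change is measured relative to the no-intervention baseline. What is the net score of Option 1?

Baseline:
  L = 99
  A = 60 + 2·99 = 258
  V = -30 + 258 = 228
  T = 241 + 5·99 − 228 = 508
Option 1 (L + 5):
  L = 99 + 5 = 104
  A = 60 + 2·104 = 268
  V = -30 + 268 = 238
  T = 241 + 5·104 − 238 = 523
ΔT = 523 − 508 = 15; ΔV = 238 − 228 = 10
Score = 4·15 + (-5)·10 = 10

10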